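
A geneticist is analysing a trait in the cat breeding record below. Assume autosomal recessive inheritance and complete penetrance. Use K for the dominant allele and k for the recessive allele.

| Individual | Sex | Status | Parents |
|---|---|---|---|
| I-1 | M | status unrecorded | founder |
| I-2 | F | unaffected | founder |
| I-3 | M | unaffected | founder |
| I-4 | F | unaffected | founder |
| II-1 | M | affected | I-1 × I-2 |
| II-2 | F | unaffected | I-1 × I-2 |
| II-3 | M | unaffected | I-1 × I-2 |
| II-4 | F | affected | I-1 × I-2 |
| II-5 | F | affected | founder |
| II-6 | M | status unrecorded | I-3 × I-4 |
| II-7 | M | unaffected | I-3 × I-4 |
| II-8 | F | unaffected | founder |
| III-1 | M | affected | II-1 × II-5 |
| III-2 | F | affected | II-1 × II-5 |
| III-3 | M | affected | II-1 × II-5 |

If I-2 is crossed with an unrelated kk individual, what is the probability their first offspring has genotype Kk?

I-2 is unaffected so carries K and passed k to II-1 (kk), so I-2 is Kk.
The cross gives 1/2 Kk : 1/2 kk, so P(offspring has genotype Kk) = 1/2.

1/2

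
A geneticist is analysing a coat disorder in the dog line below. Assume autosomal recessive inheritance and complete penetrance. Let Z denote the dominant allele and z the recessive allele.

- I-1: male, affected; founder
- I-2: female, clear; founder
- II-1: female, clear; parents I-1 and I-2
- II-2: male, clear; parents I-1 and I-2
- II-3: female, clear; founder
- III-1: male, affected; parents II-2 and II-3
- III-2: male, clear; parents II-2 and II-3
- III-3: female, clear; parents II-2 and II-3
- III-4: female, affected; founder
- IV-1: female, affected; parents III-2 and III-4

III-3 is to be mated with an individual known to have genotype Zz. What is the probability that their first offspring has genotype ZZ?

II-2 is clear so carries Z and received z from I-1 (zz), so II-2 is Zz.
II-3 is clear so carries Z and passed z to III-1 (zz), so II-3 is Zz.
III-3 is a clear offspring of II-2 (Zz) × II-3 (Zz), whose cross gives 1/4 ZZ : 1/2 Zz : 1/4 zz; conditioning on being clear, III-3 is ZZ with probability 1/3, Zz with probability 2/3.
Summing over parental genotype combinations, P(offspring has genotype ZZ) = 1/3·1/2 + 2/3·1/4 = 1/3.

1/3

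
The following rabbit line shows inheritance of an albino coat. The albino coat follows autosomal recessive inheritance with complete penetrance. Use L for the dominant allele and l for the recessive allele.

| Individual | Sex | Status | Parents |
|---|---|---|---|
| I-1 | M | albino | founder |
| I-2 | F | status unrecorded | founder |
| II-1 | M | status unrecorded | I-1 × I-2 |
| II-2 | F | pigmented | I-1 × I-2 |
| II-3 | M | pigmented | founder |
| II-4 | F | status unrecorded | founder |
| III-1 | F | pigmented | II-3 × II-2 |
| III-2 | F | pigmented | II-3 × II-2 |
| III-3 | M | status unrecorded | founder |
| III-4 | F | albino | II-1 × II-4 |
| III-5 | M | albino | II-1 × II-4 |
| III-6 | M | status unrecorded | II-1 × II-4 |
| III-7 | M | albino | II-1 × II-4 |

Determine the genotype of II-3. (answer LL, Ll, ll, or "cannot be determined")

II-3's phenotype allows LL or Ll, and no parent or child forces a single allele at both positions; consistent genotype assignments exist with II-3 as LL or Ll.

cannot be determined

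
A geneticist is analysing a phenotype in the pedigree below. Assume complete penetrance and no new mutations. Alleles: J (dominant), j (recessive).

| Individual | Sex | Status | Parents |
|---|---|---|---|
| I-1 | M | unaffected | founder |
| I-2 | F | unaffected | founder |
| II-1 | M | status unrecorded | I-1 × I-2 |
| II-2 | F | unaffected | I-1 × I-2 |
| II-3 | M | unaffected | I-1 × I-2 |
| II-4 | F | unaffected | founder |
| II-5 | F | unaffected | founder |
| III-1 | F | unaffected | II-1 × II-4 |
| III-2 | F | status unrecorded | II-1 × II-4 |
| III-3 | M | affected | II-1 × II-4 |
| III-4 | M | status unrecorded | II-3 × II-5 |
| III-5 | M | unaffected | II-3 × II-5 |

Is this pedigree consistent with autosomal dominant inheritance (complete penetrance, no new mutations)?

No assignment of genotypes under autosomal dominant satisfies every parent–offspring relationship, so the pedigree is inconsistent.

No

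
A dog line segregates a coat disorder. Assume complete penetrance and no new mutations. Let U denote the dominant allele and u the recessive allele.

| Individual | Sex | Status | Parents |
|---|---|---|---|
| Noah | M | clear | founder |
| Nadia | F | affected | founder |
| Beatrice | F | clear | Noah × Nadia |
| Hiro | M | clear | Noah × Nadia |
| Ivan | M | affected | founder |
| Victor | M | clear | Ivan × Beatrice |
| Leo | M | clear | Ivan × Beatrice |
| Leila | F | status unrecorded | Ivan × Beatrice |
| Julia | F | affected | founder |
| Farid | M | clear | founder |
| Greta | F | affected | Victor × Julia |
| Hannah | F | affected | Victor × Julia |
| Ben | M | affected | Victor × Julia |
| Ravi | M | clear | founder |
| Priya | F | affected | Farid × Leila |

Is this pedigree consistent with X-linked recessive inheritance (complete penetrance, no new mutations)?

No

Under X-linked recessive, Hiro (clear, male) cannot arise from Noah (clear) × Nadia (affected).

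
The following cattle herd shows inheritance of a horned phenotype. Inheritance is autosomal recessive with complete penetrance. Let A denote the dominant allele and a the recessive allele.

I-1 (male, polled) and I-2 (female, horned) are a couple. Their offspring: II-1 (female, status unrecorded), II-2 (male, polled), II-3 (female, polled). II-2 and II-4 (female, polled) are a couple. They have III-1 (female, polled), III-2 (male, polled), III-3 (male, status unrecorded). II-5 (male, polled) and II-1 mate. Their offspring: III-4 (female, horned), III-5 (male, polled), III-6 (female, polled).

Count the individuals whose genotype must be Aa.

3

Obligate heterozygotes: II-2 is polled so carries A and received a from I-2 (aa), so II-2 is Aa; II-3 is polled so carries A and received a from I-2 (aa), so II-3 is Aa; II-5 is polled so carries A and passed a to III-4 (aa), so II-5 is Aa.
Every other individual is either homozygous by phenotype or has at least one consistent homozygous assignment, so the count is 3.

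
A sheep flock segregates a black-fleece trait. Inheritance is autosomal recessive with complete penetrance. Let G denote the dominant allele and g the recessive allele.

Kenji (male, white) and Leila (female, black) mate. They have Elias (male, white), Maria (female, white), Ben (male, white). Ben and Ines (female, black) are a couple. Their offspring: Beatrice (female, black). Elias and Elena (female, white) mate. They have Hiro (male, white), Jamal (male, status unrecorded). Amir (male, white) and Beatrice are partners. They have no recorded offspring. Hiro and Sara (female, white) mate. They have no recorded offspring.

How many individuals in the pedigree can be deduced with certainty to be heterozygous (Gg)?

3

Obligate heterozygotes: Elias is white so carries G and received g from Leila (gg), so Elias is Gg; Maria is white so carries G and received g from Leila (gg), so Maria is Gg; Ben is white so carries G and received g from Leila (gg), so Ben is Gg.
Every other individual is either homozygous by phenotype or has at least one consistent homozygous assignment, so the count is 3.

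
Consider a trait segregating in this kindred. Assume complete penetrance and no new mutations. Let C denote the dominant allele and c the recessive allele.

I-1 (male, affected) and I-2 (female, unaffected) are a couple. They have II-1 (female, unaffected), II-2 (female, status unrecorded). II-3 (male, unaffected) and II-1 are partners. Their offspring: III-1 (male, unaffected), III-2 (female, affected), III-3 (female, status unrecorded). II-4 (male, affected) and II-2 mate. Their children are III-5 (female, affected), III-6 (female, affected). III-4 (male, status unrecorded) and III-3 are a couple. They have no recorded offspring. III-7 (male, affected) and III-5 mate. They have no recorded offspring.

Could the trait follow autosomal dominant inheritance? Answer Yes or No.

No

Under autosomal dominant, III-2 (affected, female) cannot arise from II-3 (unaffected) × II-1 (unaffected).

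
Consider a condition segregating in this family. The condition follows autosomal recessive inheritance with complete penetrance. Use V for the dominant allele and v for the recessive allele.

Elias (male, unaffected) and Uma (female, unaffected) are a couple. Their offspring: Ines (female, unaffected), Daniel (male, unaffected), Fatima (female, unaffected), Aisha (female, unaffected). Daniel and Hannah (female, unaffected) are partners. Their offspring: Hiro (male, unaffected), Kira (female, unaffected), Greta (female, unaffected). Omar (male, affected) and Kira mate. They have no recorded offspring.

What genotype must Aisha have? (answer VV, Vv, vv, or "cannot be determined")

cannot be determined

Aisha's phenotype allows VV or Vv, and no parent or child forces a single allele at both positions; consistent genotype assignments exist with Aisha as VV or Vv.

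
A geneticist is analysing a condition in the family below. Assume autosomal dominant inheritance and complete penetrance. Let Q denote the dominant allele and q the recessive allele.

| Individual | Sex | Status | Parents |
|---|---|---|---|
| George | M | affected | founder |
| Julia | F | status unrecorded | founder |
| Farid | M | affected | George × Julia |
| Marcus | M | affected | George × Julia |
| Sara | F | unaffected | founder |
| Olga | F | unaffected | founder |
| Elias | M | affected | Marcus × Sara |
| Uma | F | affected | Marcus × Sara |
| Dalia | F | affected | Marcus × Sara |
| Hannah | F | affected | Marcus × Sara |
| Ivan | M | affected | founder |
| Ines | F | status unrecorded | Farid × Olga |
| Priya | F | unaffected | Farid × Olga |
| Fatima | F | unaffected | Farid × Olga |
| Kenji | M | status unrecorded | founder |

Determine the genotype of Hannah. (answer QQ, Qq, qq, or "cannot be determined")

Qq

From phenotype alone, Hannah is QQ or Qq.
Hannah is affected so carries Q and received q from Sara (qq), so Hannah is Qq.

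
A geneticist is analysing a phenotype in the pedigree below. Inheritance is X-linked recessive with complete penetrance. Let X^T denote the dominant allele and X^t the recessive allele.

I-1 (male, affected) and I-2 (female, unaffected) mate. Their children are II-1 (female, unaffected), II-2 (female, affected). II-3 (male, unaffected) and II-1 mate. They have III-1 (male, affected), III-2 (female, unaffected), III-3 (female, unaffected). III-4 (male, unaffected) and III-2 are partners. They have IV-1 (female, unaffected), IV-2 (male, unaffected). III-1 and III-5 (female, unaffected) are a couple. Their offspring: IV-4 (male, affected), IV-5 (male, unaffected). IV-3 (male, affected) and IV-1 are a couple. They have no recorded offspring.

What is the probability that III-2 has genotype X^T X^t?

1/3

II-3 is unaffected, so II-3 is X^T Y.
II-1 is unaffected so carries T and received t from I-1 (X^t Y), so II-1 is X^T X^t.
Their cross gives offspring ratios 1/2 X^T X^T : 1/2 X^T X^t. Conditioning on III-2 being unaffected, P(X^T X^t) = 1/2 / 1 = 1/2 before taking III-2's own offspring into account.
III-4 is unaffected, so III-4 is X^T Y.
Now use III-2's offspring. Probability of each recorded status — unaffected son IV-2: 1/2 if III-2 is X^T X^t, 1 if X^T X^T. (IV-1: equally likely either way, so uninformative.)
Bayes: P(X^T X^t) = 1/2·1/2 / (1/2·1/2 + 1/2·1) = 1/3.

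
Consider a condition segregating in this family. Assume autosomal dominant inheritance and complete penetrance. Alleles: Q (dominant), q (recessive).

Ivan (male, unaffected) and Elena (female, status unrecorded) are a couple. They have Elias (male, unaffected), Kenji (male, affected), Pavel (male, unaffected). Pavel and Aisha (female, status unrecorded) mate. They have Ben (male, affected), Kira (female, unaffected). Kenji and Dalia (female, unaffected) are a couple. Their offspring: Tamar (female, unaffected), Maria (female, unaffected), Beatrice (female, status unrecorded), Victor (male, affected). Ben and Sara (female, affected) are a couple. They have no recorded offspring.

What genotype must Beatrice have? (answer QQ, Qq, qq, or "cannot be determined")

cannot be determined

Beatrice's phenotype is unrecorded, and no parent or child forces a single allele at both positions; consistent genotype assignments exist with Beatrice as Qq or qq.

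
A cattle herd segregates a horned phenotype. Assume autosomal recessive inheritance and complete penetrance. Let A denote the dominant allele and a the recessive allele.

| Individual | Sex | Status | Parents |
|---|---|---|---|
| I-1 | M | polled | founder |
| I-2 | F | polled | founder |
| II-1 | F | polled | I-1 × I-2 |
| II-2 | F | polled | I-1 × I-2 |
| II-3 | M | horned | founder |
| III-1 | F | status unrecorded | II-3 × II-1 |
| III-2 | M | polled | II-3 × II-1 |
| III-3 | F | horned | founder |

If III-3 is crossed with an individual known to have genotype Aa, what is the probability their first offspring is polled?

1/2

III-3 is horned, so III-3 is aa.
The cross gives 1/2 Aa : 1/2 aa, so P(offspring is polled) = 1/2.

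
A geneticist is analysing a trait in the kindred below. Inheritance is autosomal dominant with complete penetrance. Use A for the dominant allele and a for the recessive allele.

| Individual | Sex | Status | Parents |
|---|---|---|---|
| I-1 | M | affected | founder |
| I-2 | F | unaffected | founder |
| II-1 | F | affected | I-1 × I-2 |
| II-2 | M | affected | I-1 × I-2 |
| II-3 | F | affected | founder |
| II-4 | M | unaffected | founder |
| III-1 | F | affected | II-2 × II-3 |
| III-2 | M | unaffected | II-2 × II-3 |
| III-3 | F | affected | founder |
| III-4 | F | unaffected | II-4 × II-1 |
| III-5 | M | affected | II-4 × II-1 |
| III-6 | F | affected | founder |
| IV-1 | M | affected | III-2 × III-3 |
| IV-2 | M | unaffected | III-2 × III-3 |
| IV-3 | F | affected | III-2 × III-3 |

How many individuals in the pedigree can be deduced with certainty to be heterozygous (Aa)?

Obligate heterozygotes: II-1 is affected so carries A and received a from I-2 (aa), so II-1 is Aa; II-2 is affected so carries A and received a from I-2 (aa), so II-2 is Aa; II-3 is affected so carries A and passed a to III-2 (aa), so II-3 is Aa; III-3 is affected so carries A and passed a to IV-2 (aa), so III-3 is Aa; III-5 is affected so carries A and received a from II-4 (aa), so III-5 is Aa; IV-1 is affected so carries A and received a from III-2 (aa), so IV-1 is Aa; IV-3 is affected so carries A and received a from III-2 (aa), so IV-3 is Aa.
Every other individual is either homozygous by phenotype or has at least one consistent homozygous assignment, so the count is 7.

7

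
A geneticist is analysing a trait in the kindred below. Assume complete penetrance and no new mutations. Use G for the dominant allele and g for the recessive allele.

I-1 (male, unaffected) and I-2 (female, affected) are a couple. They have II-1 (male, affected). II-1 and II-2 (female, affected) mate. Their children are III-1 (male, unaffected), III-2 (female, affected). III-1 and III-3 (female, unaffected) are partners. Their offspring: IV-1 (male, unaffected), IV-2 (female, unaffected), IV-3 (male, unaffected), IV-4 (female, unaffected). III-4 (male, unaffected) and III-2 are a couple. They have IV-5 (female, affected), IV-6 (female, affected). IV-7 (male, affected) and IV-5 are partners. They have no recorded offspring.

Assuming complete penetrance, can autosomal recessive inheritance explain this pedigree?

Under autosomal recessive, III-1 (unaffected, male) cannot arise from II-1 (affected) × II-2 (affected).

No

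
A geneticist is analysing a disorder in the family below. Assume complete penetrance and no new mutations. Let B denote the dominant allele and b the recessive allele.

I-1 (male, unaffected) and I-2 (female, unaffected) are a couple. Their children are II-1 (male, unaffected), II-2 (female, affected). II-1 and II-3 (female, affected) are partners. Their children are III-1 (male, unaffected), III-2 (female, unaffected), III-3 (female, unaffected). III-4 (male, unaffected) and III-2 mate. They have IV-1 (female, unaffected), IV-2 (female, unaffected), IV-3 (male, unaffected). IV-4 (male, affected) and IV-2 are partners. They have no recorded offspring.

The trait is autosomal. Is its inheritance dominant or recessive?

recessive

I-1 and I-2 are both unaffected yet have an affected child II-2. Under dominance, an affected child requires at least one affected parent, so the trait cannot be dominant.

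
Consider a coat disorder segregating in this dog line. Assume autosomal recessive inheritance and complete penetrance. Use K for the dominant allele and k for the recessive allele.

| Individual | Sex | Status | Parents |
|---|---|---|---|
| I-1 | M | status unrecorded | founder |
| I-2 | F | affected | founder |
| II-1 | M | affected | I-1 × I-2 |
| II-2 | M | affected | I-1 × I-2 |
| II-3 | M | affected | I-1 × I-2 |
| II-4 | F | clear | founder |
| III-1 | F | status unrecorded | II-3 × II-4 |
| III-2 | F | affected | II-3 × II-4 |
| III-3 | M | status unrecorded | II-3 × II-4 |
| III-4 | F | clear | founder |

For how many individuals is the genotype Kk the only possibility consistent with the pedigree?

Obligate heterozygotes: II-4 is clear so carries K and passed k to III-2 (kk), so II-4 is Kk.
Every other individual is either homozygous by phenotype or has at least one consistent homozygous assignment, so the count is 1.

1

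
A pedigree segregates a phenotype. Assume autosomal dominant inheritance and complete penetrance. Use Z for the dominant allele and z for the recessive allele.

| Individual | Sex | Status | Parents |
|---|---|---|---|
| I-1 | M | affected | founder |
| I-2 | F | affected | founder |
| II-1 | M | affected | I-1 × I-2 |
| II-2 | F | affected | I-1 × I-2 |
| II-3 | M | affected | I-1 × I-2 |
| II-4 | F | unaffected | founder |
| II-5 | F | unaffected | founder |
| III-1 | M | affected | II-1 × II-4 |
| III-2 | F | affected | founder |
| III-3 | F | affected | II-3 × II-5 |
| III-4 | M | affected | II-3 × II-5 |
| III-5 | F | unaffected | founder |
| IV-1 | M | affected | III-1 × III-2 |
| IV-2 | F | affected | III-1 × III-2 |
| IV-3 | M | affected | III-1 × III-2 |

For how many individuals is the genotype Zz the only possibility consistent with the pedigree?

Obligate heterozygotes: III-1 is affected so carries Z and received z from II-4 (zz), so III-1 is Zz; III-3 is affected so carries Z and received z from II-5 (zz), so III-3 is Zz; III-4 is affected so carries Z and received z from II-5 (zz), so III-4 is Zz.
Every other individual is either homozygous by phenotype or has at least one consistent homozygous assignment, so the count is 3.

3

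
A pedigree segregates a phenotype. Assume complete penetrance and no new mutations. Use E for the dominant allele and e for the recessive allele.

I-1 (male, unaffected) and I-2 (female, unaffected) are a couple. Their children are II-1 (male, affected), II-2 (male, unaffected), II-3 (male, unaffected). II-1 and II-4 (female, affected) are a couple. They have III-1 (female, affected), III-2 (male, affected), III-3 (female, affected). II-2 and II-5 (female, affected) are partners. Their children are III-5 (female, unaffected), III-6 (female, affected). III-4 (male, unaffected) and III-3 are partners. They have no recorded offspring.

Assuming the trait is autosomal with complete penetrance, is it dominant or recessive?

I-1 and I-2 are both unaffected yet have an affected child II-1. Under dominance, an affected child requires at least one affected parent, so the trait cannot be dominant.

recessive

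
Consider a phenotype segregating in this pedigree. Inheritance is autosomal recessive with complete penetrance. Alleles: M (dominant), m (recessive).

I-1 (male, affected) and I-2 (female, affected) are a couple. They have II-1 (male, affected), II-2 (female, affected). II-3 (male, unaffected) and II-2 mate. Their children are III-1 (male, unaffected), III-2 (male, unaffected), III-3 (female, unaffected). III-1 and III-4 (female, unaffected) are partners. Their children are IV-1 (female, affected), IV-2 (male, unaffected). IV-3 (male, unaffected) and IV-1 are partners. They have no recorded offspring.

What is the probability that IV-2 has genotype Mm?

III-1 is unaffected so carries M and received m from II-2 (mm), so III-1 is Mm.
III-4 is unaffected so carries M and passed m to IV-1 (mm), so III-4 is Mm.
Their cross gives offspring ratios 1/4 MM : 1/2 Mm : 1/4 mm. Conditioning on IV-2 being unaffected, P(Mm) = 1/2 / 3/4 = 2/3.

2/3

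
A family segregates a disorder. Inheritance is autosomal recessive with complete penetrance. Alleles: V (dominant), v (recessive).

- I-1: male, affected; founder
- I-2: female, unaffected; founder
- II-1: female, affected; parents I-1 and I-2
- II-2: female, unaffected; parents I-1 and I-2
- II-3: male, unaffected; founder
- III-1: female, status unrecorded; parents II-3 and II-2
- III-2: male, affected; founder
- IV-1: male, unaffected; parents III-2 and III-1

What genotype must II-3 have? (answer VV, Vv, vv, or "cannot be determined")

cannot be determined

II-3's phenotype allows VV or Vv, and no parent or child forces a single allele at both positions; consistent genotype assignments exist with II-3 as VV or Vv.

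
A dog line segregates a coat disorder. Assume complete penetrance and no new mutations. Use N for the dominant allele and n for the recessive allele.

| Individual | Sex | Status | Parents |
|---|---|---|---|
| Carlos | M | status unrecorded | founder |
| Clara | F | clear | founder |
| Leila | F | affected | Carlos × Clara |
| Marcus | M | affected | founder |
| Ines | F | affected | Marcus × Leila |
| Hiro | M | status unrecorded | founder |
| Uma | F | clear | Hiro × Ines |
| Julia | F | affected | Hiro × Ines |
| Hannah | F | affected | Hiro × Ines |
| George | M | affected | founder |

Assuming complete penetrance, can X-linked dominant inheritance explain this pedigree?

A consistent assignment under X-linked dominant exists: Carlos X^N Y, Clara X^n X^n, Leila X^N X^n, Marcus X^N Y, Ines X^N X^n, Hiro X^n Y, Uma X^n X^n, Julia X^N X^n, Hannah X^N X^n, George X^N Y.
In this assignment every recorded phenotype matches its genotype and every non-founder's genotype is obtainable from its parents' genotypes, so the pedigree is consistent.

Yes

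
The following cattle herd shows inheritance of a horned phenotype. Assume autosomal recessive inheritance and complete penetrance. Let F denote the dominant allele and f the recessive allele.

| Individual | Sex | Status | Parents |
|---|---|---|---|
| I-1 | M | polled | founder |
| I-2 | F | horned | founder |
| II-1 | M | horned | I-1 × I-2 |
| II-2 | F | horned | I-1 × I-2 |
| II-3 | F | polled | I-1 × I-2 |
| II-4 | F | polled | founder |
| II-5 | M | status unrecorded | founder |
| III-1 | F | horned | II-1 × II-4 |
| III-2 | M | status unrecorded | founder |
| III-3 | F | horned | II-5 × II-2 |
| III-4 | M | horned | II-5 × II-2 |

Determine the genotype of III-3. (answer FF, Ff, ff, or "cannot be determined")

III-3 is horned, so III-3 is ff.

ff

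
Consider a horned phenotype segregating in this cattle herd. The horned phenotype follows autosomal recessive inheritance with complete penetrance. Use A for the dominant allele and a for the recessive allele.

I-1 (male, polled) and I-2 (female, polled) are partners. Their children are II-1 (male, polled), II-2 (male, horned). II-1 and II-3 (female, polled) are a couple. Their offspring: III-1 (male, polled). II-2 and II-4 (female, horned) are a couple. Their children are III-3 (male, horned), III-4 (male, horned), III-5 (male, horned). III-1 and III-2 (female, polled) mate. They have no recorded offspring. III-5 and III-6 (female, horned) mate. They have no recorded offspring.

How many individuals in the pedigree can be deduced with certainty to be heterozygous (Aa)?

2

Obligate heterozygotes: I-1 is polled so carries A and passed a to II-2 (aa), so I-1 is Aa; I-2 is polled so carries A and passed a to II-2 (aa), so I-2 is Aa.
Every other individual is either homozygous by phenotype or has at least one consistent homozygous assignment, so the count is 2.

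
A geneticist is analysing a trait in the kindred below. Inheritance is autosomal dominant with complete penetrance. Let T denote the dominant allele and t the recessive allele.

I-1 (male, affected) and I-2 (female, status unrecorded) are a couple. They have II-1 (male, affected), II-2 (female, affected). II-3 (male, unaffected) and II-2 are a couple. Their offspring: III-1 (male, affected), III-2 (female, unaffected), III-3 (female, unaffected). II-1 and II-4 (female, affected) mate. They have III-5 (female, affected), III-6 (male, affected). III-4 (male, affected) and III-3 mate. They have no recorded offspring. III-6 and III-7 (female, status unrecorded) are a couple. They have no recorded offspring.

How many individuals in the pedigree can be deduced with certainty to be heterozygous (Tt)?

Obligate heterozygotes: II-2 is affected so carries T and passed t to III-2 (tt), so II-2 is Tt; III-1 is affected so carries T and received t from II-3 (tt), so III-1 is Tt.
Every other individual is either homozygous by phenotype or has at least one consistent homozygous assignment, so the count is 2.

2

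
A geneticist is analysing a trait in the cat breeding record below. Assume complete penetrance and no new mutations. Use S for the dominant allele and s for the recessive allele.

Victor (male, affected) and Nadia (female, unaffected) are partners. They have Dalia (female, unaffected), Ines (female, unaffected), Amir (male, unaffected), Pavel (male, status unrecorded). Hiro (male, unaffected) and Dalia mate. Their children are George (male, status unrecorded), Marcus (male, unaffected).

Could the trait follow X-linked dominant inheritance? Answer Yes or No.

Under X-linked dominant, Dalia (unaffected, female) cannot arise from Victor (affected) × Nadia (unaffected).

No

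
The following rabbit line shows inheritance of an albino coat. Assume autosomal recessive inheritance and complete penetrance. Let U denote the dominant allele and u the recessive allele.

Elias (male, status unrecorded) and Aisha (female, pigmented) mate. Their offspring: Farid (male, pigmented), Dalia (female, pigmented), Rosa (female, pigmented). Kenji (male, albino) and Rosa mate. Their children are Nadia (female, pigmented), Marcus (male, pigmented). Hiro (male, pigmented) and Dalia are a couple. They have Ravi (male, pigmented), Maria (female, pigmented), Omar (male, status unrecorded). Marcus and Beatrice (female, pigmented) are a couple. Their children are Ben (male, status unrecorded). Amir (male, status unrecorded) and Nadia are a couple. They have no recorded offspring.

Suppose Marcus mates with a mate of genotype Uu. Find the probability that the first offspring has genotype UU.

Marcus is pigmented so carries U and received u from Kenji (uu), so Marcus is Uu.
The cross gives 1/4 UU : 1/2 Uu : 1/4 uu, so P(offspring has genotype UU) = 1/4.

1/4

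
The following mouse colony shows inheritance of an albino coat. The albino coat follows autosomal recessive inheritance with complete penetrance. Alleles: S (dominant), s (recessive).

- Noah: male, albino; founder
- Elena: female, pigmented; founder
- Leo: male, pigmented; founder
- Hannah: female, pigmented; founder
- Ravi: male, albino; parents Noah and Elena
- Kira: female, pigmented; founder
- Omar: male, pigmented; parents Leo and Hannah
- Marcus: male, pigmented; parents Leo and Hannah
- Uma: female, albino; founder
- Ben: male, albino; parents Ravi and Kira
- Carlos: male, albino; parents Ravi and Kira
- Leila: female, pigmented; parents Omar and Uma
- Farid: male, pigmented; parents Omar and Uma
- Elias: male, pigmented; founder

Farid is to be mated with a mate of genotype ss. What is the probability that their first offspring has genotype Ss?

Farid is pigmented so carries S and received s from Uma (ss), so Farid is Ss.
The cross gives 1/2 Ss : 1/2 ss, so P(offspring has genotype Ss) = 1/2.

1/2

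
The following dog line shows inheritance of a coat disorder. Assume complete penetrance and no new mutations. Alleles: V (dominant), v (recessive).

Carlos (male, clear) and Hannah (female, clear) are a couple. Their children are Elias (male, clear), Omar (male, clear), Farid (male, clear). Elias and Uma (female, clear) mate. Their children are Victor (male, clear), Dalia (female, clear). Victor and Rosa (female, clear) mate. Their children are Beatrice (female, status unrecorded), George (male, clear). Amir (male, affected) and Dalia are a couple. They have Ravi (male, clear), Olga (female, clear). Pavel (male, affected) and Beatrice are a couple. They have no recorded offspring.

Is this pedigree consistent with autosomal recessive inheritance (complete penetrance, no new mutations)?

Yes

A consistent assignment under autosomal recessive exists: Carlos VV, Hannah VV, Elias VV, Omar VV, Farid VV, Uma VV, Victor VV, Dalia VV, Rosa VV, Amir vv, Beatrice VV, George VV, Pavel vv, Ravi Vv, Olga Vv.
In this assignment every recorded phenotype matches its genotype and every non-founder's genotype is obtainable from its parents' genotypes, so the pedigree is consistent.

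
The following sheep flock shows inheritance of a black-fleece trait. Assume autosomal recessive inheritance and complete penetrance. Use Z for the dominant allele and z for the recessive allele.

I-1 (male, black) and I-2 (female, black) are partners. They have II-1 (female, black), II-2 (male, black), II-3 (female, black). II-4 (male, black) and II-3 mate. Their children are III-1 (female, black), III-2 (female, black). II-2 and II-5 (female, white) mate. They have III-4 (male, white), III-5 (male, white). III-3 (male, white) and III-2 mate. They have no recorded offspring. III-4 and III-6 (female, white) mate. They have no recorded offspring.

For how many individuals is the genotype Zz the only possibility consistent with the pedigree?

2

Obligate heterozygotes: III-4 is white so carries Z and received z from II-2 (zz), so III-4 is Zz; III-5 is white so carries Z and received z from II-2 (zz), so III-5 is Zz.
Every other individual is either homozygous by phenotype or has at least one consistent homozygous assignment, so the count is 2.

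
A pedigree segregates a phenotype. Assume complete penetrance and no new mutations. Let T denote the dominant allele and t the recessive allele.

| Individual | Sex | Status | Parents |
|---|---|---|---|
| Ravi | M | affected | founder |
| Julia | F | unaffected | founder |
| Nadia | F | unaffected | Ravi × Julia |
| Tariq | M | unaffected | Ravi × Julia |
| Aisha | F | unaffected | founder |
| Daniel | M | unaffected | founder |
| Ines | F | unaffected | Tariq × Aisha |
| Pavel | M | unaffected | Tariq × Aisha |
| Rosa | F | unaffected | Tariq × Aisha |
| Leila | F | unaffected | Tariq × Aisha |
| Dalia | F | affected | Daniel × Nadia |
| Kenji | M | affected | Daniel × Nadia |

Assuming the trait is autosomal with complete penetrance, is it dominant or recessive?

Daniel and Nadia are both unaffected yet have an affected child Dalia. Under dominance, an affected child requires at least one affected parent, so the trait cannot be dominant.

recessive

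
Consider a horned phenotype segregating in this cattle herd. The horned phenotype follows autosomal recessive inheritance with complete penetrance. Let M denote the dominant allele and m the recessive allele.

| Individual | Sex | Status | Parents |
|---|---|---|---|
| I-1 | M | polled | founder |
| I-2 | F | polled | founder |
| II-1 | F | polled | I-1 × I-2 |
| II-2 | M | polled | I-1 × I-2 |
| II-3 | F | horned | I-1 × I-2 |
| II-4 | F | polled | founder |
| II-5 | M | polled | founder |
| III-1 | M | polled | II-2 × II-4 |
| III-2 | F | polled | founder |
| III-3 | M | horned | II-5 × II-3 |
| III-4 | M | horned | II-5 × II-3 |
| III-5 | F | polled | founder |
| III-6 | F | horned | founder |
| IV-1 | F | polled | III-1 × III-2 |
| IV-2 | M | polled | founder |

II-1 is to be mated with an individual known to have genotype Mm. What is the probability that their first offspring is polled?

5/6

I-1 is polled so carries M and passed m to II-3 (mm), so I-1 is Mm.
I-2 is polled so carries M and passed m to II-3 (mm), so I-2 is Mm.
II-1 is a polled offspring of I-1 (Mm) × I-2 (Mm), whose cross gives 1/4 MM : 1/2 Mm : 1/4 mm; conditioning on being polled, II-1 is MM with probability 1/3, Mm with probability 2/3.
Summing over parental genotype combinations, P(offspring is polled) = 1/3·1 + 2/3·3/4 = 5/6.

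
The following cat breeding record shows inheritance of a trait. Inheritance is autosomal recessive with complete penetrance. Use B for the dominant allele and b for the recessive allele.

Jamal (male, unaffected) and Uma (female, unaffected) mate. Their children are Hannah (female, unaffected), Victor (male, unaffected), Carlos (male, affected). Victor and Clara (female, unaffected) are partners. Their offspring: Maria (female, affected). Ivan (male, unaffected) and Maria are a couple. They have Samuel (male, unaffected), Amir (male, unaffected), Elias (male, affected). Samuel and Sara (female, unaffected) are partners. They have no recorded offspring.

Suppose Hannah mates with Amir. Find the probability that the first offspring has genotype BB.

Jamal is unaffected so carries B and passed b to Carlos (bb), so Jamal is Bb.
Uma is unaffected so carries B and passed b to Carlos (bb), so Uma is Bb.
Hannah is an unaffected offspring of Jamal (Bb) × Uma (Bb), whose cross gives 1/4 BB : 1/2 Bb : 1/4 bb; conditioning on being unaffected, Hannah is BB with probability 1/3, Bb with probability 2/3.
Amir is unaffected so carries B and received b from Maria (bb), so Amir is Bb.
Summing over parental genotype combinations, P(offspring has genotype BB) = 1/3·1/2 + 2/3·1/4 = 1/3.

1/3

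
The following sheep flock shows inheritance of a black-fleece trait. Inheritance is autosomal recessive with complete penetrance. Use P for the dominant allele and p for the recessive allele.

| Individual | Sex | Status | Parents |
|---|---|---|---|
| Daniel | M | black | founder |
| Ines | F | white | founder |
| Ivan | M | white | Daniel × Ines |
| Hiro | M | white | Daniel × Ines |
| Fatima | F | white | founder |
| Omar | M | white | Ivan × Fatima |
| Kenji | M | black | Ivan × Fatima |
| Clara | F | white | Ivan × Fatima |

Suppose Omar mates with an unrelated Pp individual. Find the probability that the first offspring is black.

1/6

Ivan is white so carries P and received p from Daniel (pp), so Ivan is Pp.
Fatima is white so carries P and passed p to Kenji (pp), so Fatima is Pp.
Omar is a white offspring of Ivan (Pp) × Fatima (Pp), whose cross gives 1/4 PP : 1/2 Pp : 1/4 pp; conditioning on being white, Omar is PP with probability 1/3, Pp with probability 2/3.
Summing over parental genotype combinations, P(offspring is black) = 2/3·1/4 = 1/6.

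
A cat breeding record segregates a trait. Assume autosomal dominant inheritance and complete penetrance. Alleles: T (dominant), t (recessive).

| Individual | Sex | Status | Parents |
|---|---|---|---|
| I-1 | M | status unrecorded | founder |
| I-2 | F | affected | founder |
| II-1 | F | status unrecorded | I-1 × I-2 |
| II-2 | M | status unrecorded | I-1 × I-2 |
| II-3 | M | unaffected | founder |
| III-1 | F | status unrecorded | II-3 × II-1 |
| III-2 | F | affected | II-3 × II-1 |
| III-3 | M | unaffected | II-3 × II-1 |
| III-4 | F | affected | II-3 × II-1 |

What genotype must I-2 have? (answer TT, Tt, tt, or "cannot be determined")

cannot be determined

I-2's phenotype allows TT or Tt, and no parent or child forces a single allele at both positions; consistent genotype assignments exist with I-2 as TT or Tt.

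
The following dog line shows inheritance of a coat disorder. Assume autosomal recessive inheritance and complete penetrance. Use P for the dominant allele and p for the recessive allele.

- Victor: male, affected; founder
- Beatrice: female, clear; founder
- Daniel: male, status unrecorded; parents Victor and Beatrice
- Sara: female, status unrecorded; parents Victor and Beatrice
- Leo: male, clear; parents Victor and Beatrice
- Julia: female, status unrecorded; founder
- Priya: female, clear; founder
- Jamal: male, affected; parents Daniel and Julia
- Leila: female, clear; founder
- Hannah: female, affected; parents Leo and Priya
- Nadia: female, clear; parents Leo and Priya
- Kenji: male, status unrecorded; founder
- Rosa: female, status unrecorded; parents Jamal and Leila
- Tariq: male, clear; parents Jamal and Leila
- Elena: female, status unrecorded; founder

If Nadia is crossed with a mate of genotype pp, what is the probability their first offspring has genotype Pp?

2/3

Leo is clear so carries P and received p from Victor (pp), so Leo is Pp.
Priya is clear so carries P and passed p to Hannah (pp), so Priya is Pp.
Nadia is a clear offspring of Leo (Pp) × Priya (Pp), whose cross gives 1/4 PP : 1/2 Pp : 1/4 pp; conditioning on being clear, Nadia is PP with probability 1/3, Pp with probability 2/3.
Summing over parental genotype combinations, P(offspring has genotype Pp) = 1/3·1 + 2/3·1/2 = 2/3.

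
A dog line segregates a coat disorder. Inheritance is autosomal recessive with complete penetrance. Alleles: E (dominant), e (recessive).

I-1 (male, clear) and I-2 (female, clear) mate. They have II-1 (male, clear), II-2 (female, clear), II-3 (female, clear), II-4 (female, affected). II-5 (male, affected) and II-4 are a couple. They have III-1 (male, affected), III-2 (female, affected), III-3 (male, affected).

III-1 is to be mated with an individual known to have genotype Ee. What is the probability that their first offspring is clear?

III-1 is affected, so III-1 is ee.
The cross gives 1/2 Ee : 1/2 ee, so P(offspring is clear) = 1/2.

1/2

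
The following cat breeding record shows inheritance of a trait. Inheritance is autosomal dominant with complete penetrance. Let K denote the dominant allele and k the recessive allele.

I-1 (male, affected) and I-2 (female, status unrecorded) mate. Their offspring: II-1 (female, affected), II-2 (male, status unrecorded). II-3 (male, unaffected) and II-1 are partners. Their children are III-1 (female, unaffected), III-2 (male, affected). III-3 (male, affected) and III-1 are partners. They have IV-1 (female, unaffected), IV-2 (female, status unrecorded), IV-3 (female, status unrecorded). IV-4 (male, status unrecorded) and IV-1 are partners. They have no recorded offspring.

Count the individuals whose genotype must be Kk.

Obligate heterozygotes: II-1 is affected so carries K and passed k to III-1 (kk), so II-1 is Kk; III-2 is affected so carries K and received k from II-3 (kk), so III-2 is Kk; III-3 is affected so carries K and passed k to IV-1 (kk), so III-3 is Kk.
Every other individual is either homozygous by phenotype or has at least one consistent homozygous assignment, so the count is 3.

3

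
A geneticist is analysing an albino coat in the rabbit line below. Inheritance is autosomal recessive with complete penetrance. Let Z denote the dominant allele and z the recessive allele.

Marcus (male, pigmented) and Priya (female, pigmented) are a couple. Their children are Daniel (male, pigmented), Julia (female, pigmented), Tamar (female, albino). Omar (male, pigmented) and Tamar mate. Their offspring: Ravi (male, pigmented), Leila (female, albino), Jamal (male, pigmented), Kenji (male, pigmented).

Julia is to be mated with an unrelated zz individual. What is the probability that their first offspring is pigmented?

2/3

Marcus is pigmented so carries Z and passed z to Tamar (zz), so Marcus is Zz.
Priya is pigmented so carries Z and passed z to Tamar (zz), so Priya is Zz.
Julia is a pigmented offspring of Marcus (Zz) × Priya (Zz), whose cross gives 1/4 ZZ : 1/2 Zz : 1/4 zz; conditioning on being pigmented, Julia is ZZ with probability 1/3, Zz with probability 2/3.
Summing over parental genotype combinations, P(offspring is pigmented) = 1/3·1 + 2/3·1/2 = 2/3.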